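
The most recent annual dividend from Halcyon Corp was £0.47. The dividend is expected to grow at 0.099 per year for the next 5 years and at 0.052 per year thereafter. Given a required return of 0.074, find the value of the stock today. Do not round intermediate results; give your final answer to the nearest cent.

£27.73

D_1 = 0.51653
D_2 = 0.56767
D_3 = 0.62387
D_4 = 0.68563
D_5 = 0.75351
Terminal value at year 5: TV = D_5×(1+g_2)/(r−g_2) = 0.79269/0.022 = 36.03125
P_0 = D_1/(1+r)^1 + D_2/(1+r)^2 + D_3/(1+r)^3 + D_4/(1+r)^4 + D_5/(1+r)^5 + TV/(1+r)^5
    = 0.48094 + 0.49214 + 0.50359 + 0.51531 + 0.52731 + 25.21494 = 27.73423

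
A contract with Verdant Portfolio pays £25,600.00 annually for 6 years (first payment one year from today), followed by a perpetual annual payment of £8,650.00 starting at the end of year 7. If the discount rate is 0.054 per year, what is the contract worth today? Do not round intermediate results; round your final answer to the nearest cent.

PV of 6-year annuity: £25,600.00 × [1 − (1+0.054)^−6] / 0.054 = 128291.94804
Perpetuity value at year 6: £8,650.00 / 0.054 = 160185.18519
PV of perpetuity: 160185.18519 / (1+0.054)^6 = 116836.53868
Total PV = 128291.94804 + 116836.53868 = 245128.48672

£245128.49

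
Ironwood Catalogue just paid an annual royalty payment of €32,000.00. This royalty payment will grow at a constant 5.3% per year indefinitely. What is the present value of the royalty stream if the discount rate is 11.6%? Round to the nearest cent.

€534857.14

D₁ = D₀ × (1 + g) = €32,000.00 × 1.053 = €33,696.0000
Growing perpetuity: P = D₁ / (r − g) = €33,696.0000 / (0.116 − 0.053) = €534,857.14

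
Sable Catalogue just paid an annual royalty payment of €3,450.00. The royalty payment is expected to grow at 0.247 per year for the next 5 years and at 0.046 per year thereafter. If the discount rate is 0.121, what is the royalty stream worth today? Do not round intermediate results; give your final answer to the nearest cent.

D_1 = 4302.15000
D_2 = 5364.78105
D_3 = 6689.88197
D_4 = 8342.28282
D_5 = 10402.82667
Terminal value at year 5: TV = D_5×(1+g_2)/(r−g_2) = 10881.35670/0.075 = 145084.75598
P_0 = D_1/(1+r)^1 + D_2/(1+r)^2 + D_3/(1+r)^3 + D_4/(1+r)^4 + D_5/(1+r)^5 + TV/(1+r)^5
    = 3837.77877 + 4269.14373 + 4748.99397 + 5282.77919 + 5876.56169 + 81958.44702 = 105973.70437

€105973.70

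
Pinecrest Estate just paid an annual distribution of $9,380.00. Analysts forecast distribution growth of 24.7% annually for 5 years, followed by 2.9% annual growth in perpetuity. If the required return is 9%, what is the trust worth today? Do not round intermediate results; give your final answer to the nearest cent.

D_1 = 11696.86000
D_2 = 14585.98442
D_3 = 18188.72257
D_4 = 22681.33705
D_5 = 28283.62730
Terminal value at year 5: TV = D_5×(1+g_2)/(r−g_2) = 29103.85249/0.061 = 477112.33589
P_0 = D_1/(1+r)^1 + D_2/(1+r)^2 + D_3/(1+r)^3 + D_4/(1+r)^4 + D_5/(1+r)^5 + TV/(1+r)^5
    = 10731.06422 + 12276.73127 + 14045.03109 + 16068.03098 + 18382.41710 + 310090.28188 = 381593.55655

$381593.56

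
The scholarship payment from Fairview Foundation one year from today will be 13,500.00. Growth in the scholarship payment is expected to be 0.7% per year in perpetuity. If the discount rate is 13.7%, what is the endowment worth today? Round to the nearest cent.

Growing perpetuity: P = D₁ / (r − g) = 13,500.0000 / (0.137 − 0.007) = 103,846.15

103846.15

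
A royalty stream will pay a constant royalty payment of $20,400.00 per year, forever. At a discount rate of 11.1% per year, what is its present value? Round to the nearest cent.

Level perpetuity: PV = C / r = $20,400.00 / 0.111 = $183,783.78

$183783.78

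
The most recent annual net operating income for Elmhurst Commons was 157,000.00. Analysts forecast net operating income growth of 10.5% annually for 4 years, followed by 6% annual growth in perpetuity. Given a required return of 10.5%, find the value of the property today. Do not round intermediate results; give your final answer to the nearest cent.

4326222.22

D_1 = 173485.00000
D_2 = 191700.92500
D_3 = 211829.52212
D_4 = 234071.62195
Terminal value at year 4: TV = D_4×(1+g_2)/(r−g_2) = 248115.91927/0.045 = 5513687.09478
P_0 = D_1/(1+r)^1 + D_2/(1+r)^2 + D_3/(1+r)^3 + D_4/(1+r)^4 + TV/(1+r)^4
    = 157000.00000 + 157000.00000 + 157000.00000 + 157000.00000 + 3698222.22222 = 4326222.22222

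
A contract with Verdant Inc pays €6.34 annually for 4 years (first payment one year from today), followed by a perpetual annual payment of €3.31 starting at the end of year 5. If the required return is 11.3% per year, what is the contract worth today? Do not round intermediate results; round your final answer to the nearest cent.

PV of 4-year annuity: €6.34 × [1 − (1+0.113)^−4] / 0.113 = 19.54418
Perpetuity value at year 4: €3.31 / 0.113 = 29.29204
PV of perpetuity: 29.29204 / (1+0.113)^4 = 19.08837
Total PV = 19.54418 + 19.08837 = 38.63255

€38.63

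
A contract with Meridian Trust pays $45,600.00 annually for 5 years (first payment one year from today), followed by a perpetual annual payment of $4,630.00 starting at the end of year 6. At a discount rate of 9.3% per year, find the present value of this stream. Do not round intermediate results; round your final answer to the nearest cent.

$207911.19

PV of 5-year annuity: $45,600.00 × [1 − (1+0.093)^−5] / 0.093 = 175996.01722
Perpetuity value at year 5: $4,630.00 / 0.093 = 49784.94624
PV of perpetuity: 49784.94624 / (1+0.093)^5 = 31915.17519
Total PV = 175996.01722 + 31915.17519 = 207911.19241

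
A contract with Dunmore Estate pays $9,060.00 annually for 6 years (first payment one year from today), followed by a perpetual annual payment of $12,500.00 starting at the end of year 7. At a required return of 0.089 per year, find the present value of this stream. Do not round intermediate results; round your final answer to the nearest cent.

PV of 6-year annuity: $9,060.00 × [1 − (1+0.089)^−6] / 0.089 = 40763.88222
Perpetuity value at year 6: $12,500.00 / 0.089 = 140449.43820
PV of perpetuity: 140449.43820 / (1+0.089)^6 = 84207.87885
Total PV = 40763.88222 + 84207.87885 = 124971.76107

$124971.76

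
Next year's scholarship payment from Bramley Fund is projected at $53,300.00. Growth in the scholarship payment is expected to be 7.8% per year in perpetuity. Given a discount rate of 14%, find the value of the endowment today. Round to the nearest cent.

$859677.42

Growing perpetuity: P = D₁ / (r − g) = $53,300.0000 / (0.14 − 0.078) = $859,677.42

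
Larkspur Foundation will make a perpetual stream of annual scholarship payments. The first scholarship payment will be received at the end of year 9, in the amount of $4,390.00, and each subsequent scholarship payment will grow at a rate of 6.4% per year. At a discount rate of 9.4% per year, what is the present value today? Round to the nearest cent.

$71318.91

Value at end of year 8: C₁ / (r − g) = $4,390.00 / (0.094 − 0.064) = $146,333.3333
Discount to today: PV = $146,333.3333 / (1 + 0.094)^8 = $146,333.3333 / 2.051817 = $71,318.91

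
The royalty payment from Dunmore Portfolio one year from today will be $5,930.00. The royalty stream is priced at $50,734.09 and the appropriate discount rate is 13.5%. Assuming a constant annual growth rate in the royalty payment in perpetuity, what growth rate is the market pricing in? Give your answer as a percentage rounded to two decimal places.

1.81%

P = D₁/(r−g) ⇒ g = r − D₁/P = 0.135 − $5,930.00/$50,734.09 = 0.018116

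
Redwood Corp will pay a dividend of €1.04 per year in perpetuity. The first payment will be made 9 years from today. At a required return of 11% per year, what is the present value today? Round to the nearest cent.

€4.10

Value at end of year 8: C / r = €1.04 / 0.11 = €9.4545
Discount to today: PV = €9.4545 / (1 + 0.11)^8 = €9.4545 / 2.304538 = €4.10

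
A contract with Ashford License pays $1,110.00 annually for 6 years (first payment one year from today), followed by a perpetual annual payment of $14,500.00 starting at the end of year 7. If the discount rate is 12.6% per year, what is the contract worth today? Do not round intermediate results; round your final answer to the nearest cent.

$60950.56

PV of 6-year annuity: $1,110.00 × [1 − (1+0.126)^−6] / 0.126 = 4487.15231
Perpetuity value at year 6: $14,500.00 / 0.126 = 115079.36508
PV of perpetuity: 115079.36508 / (1+0.126)^6 = 56463.41143
Total PV = 4487.15231 + 56463.41143 = 60950.56375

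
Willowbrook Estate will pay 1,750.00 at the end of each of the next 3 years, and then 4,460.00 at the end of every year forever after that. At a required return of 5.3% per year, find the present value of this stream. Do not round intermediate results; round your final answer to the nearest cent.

76812.23

PV of 3-year annuity: 1,750.00 × [1 − (1+0.053)^−3] / 0.053 = 4739.02027
Perpetuity value at year 3: 4,460.00 / 0.053 = 84150.94340
PV of perpetuity: 84150.94340 / (1+0.053)^3 = 72073.21173
Total PV = 4739.02027 + 72073.21173 = 76812.23200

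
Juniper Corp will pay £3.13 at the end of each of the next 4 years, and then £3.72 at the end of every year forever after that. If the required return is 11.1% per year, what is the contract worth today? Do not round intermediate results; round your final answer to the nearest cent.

PV of 4-year annuity: £3.13 × [1 − (1+0.111)^−4] / 0.111 = 9.68996
Perpetuity value at year 4: £3.72 / 0.111 = 33.51351
PV of perpetuity: 33.51351 / (1+0.111)^4 = 21.99701
Total PV = 9.68996 + 21.99701 = 31.68697

£31.69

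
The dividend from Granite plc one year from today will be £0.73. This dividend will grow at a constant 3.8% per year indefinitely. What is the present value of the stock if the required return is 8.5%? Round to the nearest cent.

£15.53

Growing perpetuity: P = D₁ / (r − g) = £0.7300 / (0.085 − 0.038) = £15.53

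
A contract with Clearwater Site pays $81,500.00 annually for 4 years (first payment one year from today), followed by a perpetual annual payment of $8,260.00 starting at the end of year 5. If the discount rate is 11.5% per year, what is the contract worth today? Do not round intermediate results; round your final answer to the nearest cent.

PV of 4-year annuity: $81,500.00 × [1 − (1+0.115)^−4] / 0.115 = 250173.52465
Perpetuity value at year 4: $8,260.00 / 0.115 = 71826.08696
PV of perpetuity: 71826.08696 / (1+0.115)^4 = 46471.07697
Total PV = 250173.52465 + 46471.07697 = 296644.60162

$296644.60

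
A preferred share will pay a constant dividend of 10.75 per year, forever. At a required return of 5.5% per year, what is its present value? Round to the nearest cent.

Level perpetuity: PV = C / r = 10.75 / 0.055 = 195.45

195.45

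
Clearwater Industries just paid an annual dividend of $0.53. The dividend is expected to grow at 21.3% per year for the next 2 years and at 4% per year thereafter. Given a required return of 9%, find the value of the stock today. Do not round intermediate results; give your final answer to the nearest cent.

$14.90

D_1 = 0.64289
D_2 = 0.77983
Terminal value at year 2: TV = D_2×(1+g_2)/(r−g_2) = 0.81102/0.05 = 16.22037
P_0 = D_1/(1+r)^1 + D_2/(1+r)^2 + TV/(1+r)^2
    = 0.58981 + 0.65636 + 13.65236 = 14.89853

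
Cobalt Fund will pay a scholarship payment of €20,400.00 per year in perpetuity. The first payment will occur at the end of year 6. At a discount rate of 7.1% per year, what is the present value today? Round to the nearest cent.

€203903.40

Value at end of year 5: C / r = €20,400.00 / 0.071 = €287,323.9437
Discount to today: PV = €287,323.9437 / (1 + 0.071)^5 = €287,323.9437 / 1.409118 = €203,903.40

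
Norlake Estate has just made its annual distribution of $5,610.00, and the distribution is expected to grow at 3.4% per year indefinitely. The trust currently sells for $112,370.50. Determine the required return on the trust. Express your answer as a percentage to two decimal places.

8.56%

D₁ = $5,610.00 × 1.034 = $5,800.7400
P = D₁/(r − g) ⇒ r = D₁/P + g = $5,800.7400/$112,370.50 + 0.034 = 0.051622 + 0.034 = 0.085622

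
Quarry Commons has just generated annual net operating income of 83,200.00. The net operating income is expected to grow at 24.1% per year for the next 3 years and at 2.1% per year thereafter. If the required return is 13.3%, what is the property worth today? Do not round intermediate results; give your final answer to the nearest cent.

D_1 = 103251.20000
D_2 = 128134.73920
D_3 = 159015.21135
Terminal value at year 3: TV = D_3×(1+g_2)/(r−g_2) = 162354.53079/0.112 = 1449594.02487
P_0 = D_1/(1+r)^1 + D_2/(1+r)^2 + D_3/(1+r)^3 + TV/(1+r)^3
    = 91130.80318 + 99817.58759 + 109332.41501 + 996682.10466 = 1296962.91044

1296962.91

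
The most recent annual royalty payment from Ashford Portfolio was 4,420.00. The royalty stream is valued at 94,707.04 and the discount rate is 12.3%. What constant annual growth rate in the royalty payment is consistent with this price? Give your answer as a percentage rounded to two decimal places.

7.29%

P = D₀(1+g)/(r−g) ⇒ P(r−g) = D₀(1+g) ⇒ g(P+D₀) = P·r − D₀
g = (P·r − D₀)/(P + D₀) = (94,707.04×0.123 − 4,420.00) / (94,707.04 + 4,420.00) = 0.072926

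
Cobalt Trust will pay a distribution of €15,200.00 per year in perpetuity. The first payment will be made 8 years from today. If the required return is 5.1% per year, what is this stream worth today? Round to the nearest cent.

Value at end of year 7: C / r = €15,200.00 / 0.051 = €298,039.2157
Discount to today: PV = €298,039.2157 / (1 + 0.051)^7 = €298,039.2157 / 1.416508 = €210,404.20

€210404.20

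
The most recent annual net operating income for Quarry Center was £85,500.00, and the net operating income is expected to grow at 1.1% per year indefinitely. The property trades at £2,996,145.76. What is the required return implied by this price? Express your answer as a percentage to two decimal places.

D₁ = £85,500.00 × 1.011 = £86,440.5000
P = D₁/(r − g) ⇒ r = D₁/P + g = £86,440.5000/£2,996,145.76 + 0.011 = 0.028851 + 0.011 = 0.039851

3.99%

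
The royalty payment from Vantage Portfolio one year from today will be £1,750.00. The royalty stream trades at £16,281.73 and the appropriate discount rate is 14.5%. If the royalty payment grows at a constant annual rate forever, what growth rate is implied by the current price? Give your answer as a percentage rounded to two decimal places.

P = D₁/(r−g) ⇒ g = r − D₁/P = 0.145 − £1,750.00/£16,281.73 = 0.037518

3.75%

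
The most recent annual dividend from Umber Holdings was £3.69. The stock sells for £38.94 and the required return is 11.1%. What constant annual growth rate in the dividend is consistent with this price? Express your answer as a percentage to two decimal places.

1.48%

P = D₀(1+g)/(r−g) ⇒ P(r−g) = D₀(1+g) ⇒ g(P+D₀) = P·r − D₀
g = (P·r − D₀)/(P + D₀) = (£38.94×0.111 − £3.69) / (£38.94 + £3.69) = 0.014833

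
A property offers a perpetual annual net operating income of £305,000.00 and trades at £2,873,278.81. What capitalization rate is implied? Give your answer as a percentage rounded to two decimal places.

10.62%

P = C/r ⇒ r = C/P = £305,000.00/£2,873,278.81 = 0.106151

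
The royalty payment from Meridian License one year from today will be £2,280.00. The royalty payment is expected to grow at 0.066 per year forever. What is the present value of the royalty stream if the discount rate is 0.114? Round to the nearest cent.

£47500.00

Growing perpetuity: P = D₁ / (r − g) = £2,280.0000 / (0.114 − 0.066) = £47,500.00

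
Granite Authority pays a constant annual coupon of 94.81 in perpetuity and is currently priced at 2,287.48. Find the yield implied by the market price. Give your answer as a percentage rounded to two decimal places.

P = C/r ⇒ r = C/P = 94.81/2,287.48 = 0.041447

4.14%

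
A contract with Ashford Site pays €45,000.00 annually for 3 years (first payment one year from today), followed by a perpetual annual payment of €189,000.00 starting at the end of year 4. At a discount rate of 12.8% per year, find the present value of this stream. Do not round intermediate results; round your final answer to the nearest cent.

€1135398.53

PV of 3-year annuity: €45,000.00 × [1 − (1+0.128)^−3] / 0.128 = 106613.74005
Perpetuity value at year 3: €189,000.00 / 0.128 = 1476562.50000
PV of perpetuity: 1476562.50000 / (1+0.128)^3 = 1028784.79179
Total PV = 106613.74005 + 1028784.79179 = 1135398.53184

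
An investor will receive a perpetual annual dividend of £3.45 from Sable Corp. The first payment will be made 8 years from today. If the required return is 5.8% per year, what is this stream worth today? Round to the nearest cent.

Value at end of year 7: C / r = £3.45 / 0.058 = £59.4828
Discount to today: PV = £59.4828 / (1 + 0.058)^7 = £59.4828 / 1.483883 = £40.09

£40.09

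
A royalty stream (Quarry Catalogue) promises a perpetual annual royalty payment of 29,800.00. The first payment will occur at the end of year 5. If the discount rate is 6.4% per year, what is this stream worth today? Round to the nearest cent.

363303.66

Value at end of year 4: C / r = 29,800.00 / 0.064 = 465,625.0000
Discount to today: PV = 465,625.0000 / (1 + 0.064)^4 = 465,625.0000 / 1.281641 = 363,303.66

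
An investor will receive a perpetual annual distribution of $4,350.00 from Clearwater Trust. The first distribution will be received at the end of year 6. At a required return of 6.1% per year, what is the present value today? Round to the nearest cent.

$53037.43

Value at end of year 5: C / r = $4,350.00 / 0.061 = $71,311.4754
Discount to today: PV = $71,311.4754 / (1 + 0.061)^5 = $71,311.4754 / 1.344550 = $53,037.43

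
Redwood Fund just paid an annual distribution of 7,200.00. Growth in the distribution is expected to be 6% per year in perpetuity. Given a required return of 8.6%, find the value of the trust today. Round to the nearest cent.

293538.46

D₁ = D₀ × (1 + g) = 7,200.00 × 1.06 = 7,632.0000
Growing perpetuity: P = D₁ / (r − g) = 7,632.0000 / (0.086 − 0.06) = 293,538.46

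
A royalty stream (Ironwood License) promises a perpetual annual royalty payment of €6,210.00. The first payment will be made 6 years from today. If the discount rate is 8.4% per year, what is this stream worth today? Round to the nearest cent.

€49393.06

Value at end of year 5: C / r = €6,210.00 / 0.084 = €73,928.5714
Discount to today: PV = €73,928.5714 / (1 + 0.084)^5 = €73,928.5714 / 1.496740 = €49,393.06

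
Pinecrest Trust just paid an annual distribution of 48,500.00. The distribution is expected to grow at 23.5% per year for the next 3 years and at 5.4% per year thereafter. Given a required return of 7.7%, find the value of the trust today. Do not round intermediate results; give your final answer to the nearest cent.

3543780.39

D_1 = 59897.50000
D_2 = 73973.41250
D_3 = 91357.16444
Terminal value at year 3: TV = D_3×(1+g_2)/(r−g_2) = 96290.45132/0.023 = 4186541.36161
P_0 = D_1/(1+r)^1 + D_2/(1+r)^2 + D_3/(1+r)^3 + TV/(1+r)^3
    = 55615.13463 + 63774.08660 + 73129.98789 + 3351261.18409 = 3543780.39321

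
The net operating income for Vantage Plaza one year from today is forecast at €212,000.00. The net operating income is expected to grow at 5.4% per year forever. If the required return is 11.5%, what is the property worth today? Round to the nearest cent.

Growing perpetuity: P = D₁ / (r − g) = €212,000.0000 / (0.115 − 0.054) = €3,475,409.84

€3475409.84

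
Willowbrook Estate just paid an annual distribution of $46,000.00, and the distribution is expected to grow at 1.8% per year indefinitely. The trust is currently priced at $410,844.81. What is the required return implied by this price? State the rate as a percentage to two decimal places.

D₁ = $46,000.00 × 1.018 = $46,828.0000
P = D₁/(r − g) ⇒ r = D₁/P + g = $46,828.0000/$410,844.81 + 0.018 = 0.113980 + 0.018 = 0.131980

13.20%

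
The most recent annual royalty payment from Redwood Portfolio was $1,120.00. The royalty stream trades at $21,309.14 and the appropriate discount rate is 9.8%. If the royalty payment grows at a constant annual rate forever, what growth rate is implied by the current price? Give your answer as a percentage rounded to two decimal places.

4.32%

P = D₀(1+g)/(r−g) ⇒ P(r−g) = D₀(1+g) ⇒ g(P+D₀) = P·r − D₀
g = (P·r − D₀)/(P + D₀) = ($21,309.14×0.098 − $1,120.00) / ($21,309.14 + $1,120.00) = 0.043171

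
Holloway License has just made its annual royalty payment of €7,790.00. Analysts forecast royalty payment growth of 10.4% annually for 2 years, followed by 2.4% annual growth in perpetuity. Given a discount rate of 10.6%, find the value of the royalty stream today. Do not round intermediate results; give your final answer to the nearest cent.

€112466.26

D_1 = 8600.16000
D_2 = 9494.57664
Terminal value at year 2: TV = D_2×(1+g_2)/(r−g_2) = 9722.44648/0.082 = 118566.42048
P_0 = D_1/(1+r)^1 + D_2/(1+r)^2 + TV/(1+r)^2
    = 7775.91320 + 7761.85187 + 96928.49171 = 112466.25678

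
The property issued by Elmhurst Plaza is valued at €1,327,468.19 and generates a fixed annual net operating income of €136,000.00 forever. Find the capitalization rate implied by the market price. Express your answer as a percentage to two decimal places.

10.25%

P = C/r ⇒ r = C/P = €136,000.00/€1,327,468.19 = 0.102451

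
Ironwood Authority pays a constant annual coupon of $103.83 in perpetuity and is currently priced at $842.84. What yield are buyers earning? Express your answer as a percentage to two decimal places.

P = C/r ⇒ r = C/P = $103.83/$842.84 = 0.123191

12.32%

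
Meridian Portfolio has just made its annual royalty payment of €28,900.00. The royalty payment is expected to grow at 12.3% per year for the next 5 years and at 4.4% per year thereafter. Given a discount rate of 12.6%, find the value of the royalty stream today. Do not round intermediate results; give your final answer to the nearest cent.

D_1 = 32454.70000
D_2 = 36446.62810
D_3 = 40929.56336
D_4 = 45963.89965
D_5 = 51617.45931
Terminal value at year 5: TV = D_5×(1+g_2)/(r−g_2) = 53888.62752/0.082 = 657178.38433
P_0 = D_1/(1+r)^1 + D_2/(1+r)^2 + D_3/(1+r)^3 + D_4/(1+r)^4 + D_5/(1+r)^5 + TV/(1+r)^5
    = 28823.00178 + 28746.20870 + 28669.62022 + 28593.23580 + 28517.05489 + 363070.79634 = 506419.91772

€506419.92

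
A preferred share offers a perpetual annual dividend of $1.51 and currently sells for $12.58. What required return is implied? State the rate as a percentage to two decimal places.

12.00%

P = C/r ⇒ r = C/P = $1.51/$12.58 = 0.120032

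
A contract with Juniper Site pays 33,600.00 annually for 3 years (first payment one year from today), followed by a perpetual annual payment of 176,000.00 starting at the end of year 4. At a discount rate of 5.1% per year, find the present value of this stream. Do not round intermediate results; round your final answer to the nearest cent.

PV of 3-year annuity: 33,600.00 × [1 − (1+0.051)^−3] / 0.051 = 91329.94883
Perpetuity value at year 3: 176,000.00 / 0.051 = 3450980.39216
PV of perpetuity: 3450980.39216 / (1+0.051)^3 = 2972585.42210
Total PV = 91329.94883 + 2972585.42210 = 3063915.37093

3063915.37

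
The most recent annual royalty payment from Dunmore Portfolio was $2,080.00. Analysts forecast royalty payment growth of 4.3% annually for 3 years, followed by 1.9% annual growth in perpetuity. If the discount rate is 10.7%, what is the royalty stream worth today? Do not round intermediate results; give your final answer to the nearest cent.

D_1 = 2169.44000
D_2 = 2262.72592
D_3 = 2360.02313
Terminal value at year 3: TV = D_3×(1+g_2)/(r−g_2) = 2404.86357/0.088 = 27327.99516
P_0 = D_1/(1+r)^1 + D_2/(1+r)^2 + D_3/(1+r)^3 + TV/(1+r)^3
    = 1959.74706 + 1846.44642 + 1739.69613 + 20144.89043 = 25690.78004

$25690.78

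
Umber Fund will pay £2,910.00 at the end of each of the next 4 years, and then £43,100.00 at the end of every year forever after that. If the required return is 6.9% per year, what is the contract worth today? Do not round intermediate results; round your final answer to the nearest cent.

£488197.78

PV of 4-year annuity: £2,910.00 × [1 − (1+0.069)^−4] / 0.069 = 9879.07749
Perpetuity value at year 4: £43,100.00 / 0.069 = 624637.68116
PV of perpetuity: 624637.68116 / (1+0.069)^4 = 478318.69837
Total PV = 9879.07749 + 478318.69837 = 488197.77587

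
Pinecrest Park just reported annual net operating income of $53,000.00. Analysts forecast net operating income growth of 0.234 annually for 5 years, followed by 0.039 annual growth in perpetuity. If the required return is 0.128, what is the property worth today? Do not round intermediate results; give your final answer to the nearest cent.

D_1 = 65402.00000
D_2 = 80706.06800
D_3 = 99591.28791
D_4 = 122895.64928
D_5 = 151653.23122
Terminal value at year 5: TV = D_5×(1+g_2)/(r−g_2) = 157567.70723/0.089 = 1770423.67678
P_0 = D_1/(1+r)^1 + D_2/(1+r)^2 + D_3/(1+r)^3 + D_4/(1+r)^4 + D_5/(1+r)^5 + TV/(1+r)^5
    = 57980.49645 + 63429.01828 + 69389.54660 + 75910.19548 + 83043.60037 + 969464.05381 = 1319216.91100

$1319216.91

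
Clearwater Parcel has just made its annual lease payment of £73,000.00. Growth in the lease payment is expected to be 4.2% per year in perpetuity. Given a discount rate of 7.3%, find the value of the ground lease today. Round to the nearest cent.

D₁ = D₀ × (1 + g) = £73,000.00 × 1.042 = £76,066.0000
Growing perpetuity: P = D₁ / (r − g) = £76,066.0000 / (0.073 − 0.042) = £2,453,741.94

£2453741.94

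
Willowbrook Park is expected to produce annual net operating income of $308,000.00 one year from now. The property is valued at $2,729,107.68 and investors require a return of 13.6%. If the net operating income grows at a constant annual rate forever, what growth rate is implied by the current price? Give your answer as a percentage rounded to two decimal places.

P = D₁/(r−g) ⇒ g = r − D₁/P = 0.136 − $308,000.00/$2,729,107.68 = 0.023143

2.31%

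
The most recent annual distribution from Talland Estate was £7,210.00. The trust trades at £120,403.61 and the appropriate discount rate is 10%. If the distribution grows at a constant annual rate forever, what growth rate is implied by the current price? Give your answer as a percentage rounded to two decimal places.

P = D₀(1+g)/(r−g) ⇒ P(r−g) = D₀(1+g) ⇒ g(P+D₀) = P·r − D₀
g = (P·r − D₀)/(P + D₀) = (£120,403.61×0.1 − £7,210.00) / (£120,403.61 + £7,210.00) = 0.037851

3.79%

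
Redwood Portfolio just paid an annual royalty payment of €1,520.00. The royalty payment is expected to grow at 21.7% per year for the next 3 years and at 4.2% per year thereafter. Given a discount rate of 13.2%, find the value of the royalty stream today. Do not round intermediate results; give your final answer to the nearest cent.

D_1 = 1849.84000
D_2 = 2251.25528
D_3 = 2739.77768
Terminal value at year 3: TV = D_3×(1+g_2)/(r−g_2) = 2854.84834/0.09 = 31720.53709
P_0 = D_1/(1+r)^1 + D_2/(1+r)^2 + D_3/(1+r)^3 + TV/(1+r)^3
    = 1634.13428 + 1756.83870 + 1888.75681 + 21867.60657 = 27147.33635

€27147.34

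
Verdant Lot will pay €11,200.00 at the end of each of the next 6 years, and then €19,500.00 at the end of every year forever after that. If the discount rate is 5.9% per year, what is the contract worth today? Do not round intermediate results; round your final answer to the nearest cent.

PV of 6-year annuity: €11,200.00 × [1 − (1+0.059)^−6] / 0.059 = 55247.49440
Perpetuity value at year 6: €19,500.00 / 0.059 = 330508.47458
PV of perpetuity: 330508.47458 / (1+0.059)^6 = 234318.64058
Total PV = 55247.49440 + 234318.64058 = 289566.13498

€289566.13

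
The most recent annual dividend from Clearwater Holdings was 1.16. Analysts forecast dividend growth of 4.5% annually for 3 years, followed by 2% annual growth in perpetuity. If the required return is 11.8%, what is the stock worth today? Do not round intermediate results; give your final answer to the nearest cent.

D_1 = 1.21220
D_2 = 1.26675
D_3 = 1.32375
Terminal value at year 3: TV = D_3×(1+g_2)/(r−g_2) = 1.35023/0.098 = 13.77783
P_0 = D_1/(1+r)^1 + D_2/(1+r)^2 + D_3/(1+r)^3 + TV/(1+r)^3
    = 1.08426 + 1.01346 + 0.94729 + 9.85951 = 12.90452

12.90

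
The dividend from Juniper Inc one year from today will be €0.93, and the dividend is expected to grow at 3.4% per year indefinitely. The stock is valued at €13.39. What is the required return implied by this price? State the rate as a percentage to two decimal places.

10.35%

P = D₁/(r − g) ⇒ r = D₁/P + g = €0.9300/€13.39 + 0.034 = 0.069455 + 0.034 = 0.103455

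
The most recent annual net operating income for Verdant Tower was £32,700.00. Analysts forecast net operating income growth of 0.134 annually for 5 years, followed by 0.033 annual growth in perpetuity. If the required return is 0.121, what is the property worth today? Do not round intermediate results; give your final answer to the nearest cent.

D_1 = 37081.80000
D_2 = 42050.76120
D_3 = 47685.56320
D_4 = 54075.42867
D_5 = 61321.53611
Terminal value at year 5: TV = D_5×(1+g_2)/(r−g_2) = 63345.14680/0.088 = 719831.21367
P_0 = D_1/(1+r)^1 + D_2/(1+r)^2 + D_3/(1+r)^3 + D_4/(1+r)^4 + D_5/(1+r)^5 + TV/(1+r)^5
    = 33079.21499 + 33462.82765 + 33850.88899 + 34243.45059 + 34640.56465 + 406632.99182 = 575909.93868

£575909.94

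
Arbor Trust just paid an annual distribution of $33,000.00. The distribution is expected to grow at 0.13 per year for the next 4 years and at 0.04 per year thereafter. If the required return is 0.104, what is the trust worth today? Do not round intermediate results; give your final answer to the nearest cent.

$728535.97

D_1 = 37290.00000
D_2 = 42137.70000
D_3 = 47615.60100
D_4 = 53805.62913
Terminal value at year 4: TV = D_4×(1+g_2)/(r−g_2) = 55957.85430/0.064 = 874341.47336
P_0 = D_1/(1+r)^1 + D_2/(1+r)^2 + D_3/(1+r)^3 + D_4/(1+r)^4 + TV/(1+r)^4
    = 33777.17391 + 34572.65083 + 35386.86181 + 36220.24805 + 588579.03086 = 728535.96548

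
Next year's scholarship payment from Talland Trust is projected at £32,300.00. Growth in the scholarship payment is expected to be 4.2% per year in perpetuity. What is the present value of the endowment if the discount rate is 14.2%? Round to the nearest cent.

£323000.00

Growing perpetuity: P = D₁ / (r − g) = £32,300.0000 / (0.142 − 0.042) = £323,000.00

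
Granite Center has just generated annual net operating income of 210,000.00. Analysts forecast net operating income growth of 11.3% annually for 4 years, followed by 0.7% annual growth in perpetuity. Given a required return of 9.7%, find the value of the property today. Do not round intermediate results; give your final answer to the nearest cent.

3360855.71

D_1 = 233730.00000
D_2 = 260141.49000
D_3 = 289537.47837
D_4 = 322255.21343
Terminal value at year 4: TV = D_4×(1+g_2)/(r−g_2) = 324510.99992/0.09 = 3605677.77689
P_0 = D_1/(1+r)^1 + D_2/(1+r)^2 + D_3/(1+r)^3 + D_4/(1+r)^4 + TV/(1+r)^4
    = 213062.89881 + 216170.47072 + 219323.36729 + 222522.24958 + 2489776.72586 = 3360855.71226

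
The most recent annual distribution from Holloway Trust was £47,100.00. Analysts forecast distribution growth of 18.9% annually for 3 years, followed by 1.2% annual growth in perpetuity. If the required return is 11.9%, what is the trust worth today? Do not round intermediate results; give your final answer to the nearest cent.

£694135.06

D_1 = 56001.90000
D_2 = 66586.25910
D_3 = 79171.06207
Terminal value at year 3: TV = D_3×(1+g_2)/(r−g_2) = 80121.11481/0.107 = 748795.46556
P_0 = D_1/(1+r)^1 + D_2/(1+r)^2 + D_3/(1+r)^3 + TV/(1+r)^3
    = 50046.38070 + 53177.07475 + 56503.61205 + 534407.99432 = 694135.06182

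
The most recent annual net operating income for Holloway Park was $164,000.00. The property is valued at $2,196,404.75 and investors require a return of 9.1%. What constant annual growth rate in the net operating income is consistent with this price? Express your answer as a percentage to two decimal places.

1.52%

P = D₀(1+g)/(r−g) ⇒ P(r−g) = D₀(1+g) ⇒ g(P+D₀) = P·r − D₀
g = (P·r − D₀)/(P + D₀) = ($2,196,404.75×0.091 − $164,000.00) / ($2,196,404.75 + $164,000.00) = 0.015198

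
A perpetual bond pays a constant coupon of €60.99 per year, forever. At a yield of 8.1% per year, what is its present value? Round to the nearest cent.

€752.96

Level perpetuity: PV = C / r = €60.99 / 0.081 = €752.96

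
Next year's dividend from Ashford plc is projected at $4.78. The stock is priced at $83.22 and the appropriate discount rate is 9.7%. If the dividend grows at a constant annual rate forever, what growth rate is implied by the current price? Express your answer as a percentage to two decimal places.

3.96%

P = D₁/(r−g) ⇒ g = r − D₁/P = 0.097 − $4.78/$83.22 = 0.039562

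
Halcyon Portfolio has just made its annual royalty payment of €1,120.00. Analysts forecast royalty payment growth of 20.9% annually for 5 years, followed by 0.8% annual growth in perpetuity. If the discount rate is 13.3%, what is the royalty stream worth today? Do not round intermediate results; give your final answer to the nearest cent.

€19328.33

D_1 = 1354.08000
D_2 = 1637.08272
D_3 = 1979.23301
D_4 = 2392.89271
D_5 = 2893.00728
Terminal value at year 5: TV = D_5×(1+g_2)/(r−g_2) = 2916.15134/0.125 = 23329.21073
P_0 = D_1/(1+r)^1 + D_2/(1+r)^2 + D_3/(1+r)^3 + D_4/(1+r)^4 + D_5/(1+r)^5 + TV/(1+r)^5
    = 1195.12798 + 1275.29543 + 1360.84041 + 1452.12361 + 1549.52996 + 12495.40960 = 19328.32698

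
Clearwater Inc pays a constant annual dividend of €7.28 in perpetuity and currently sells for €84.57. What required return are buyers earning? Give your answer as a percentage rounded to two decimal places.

P = C/r ⇒ r = C/P = €7.28/€84.57 = 0.086083

8.61%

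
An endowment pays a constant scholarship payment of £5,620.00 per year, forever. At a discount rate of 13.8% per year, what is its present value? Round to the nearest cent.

£40724.64

Level perpetuity: PV = C / r = £5,620.00 / 0.138 = £40,724.64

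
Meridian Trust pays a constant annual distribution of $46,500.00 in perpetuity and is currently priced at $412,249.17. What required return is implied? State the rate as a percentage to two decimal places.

P = C/r ⇒ r = C/P = $46,500.00/$412,249.17 = 0.112796

11.28%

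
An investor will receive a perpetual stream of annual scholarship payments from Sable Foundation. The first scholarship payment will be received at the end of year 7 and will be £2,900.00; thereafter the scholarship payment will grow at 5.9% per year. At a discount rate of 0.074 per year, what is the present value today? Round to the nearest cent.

£125974.04

Value at end of year 6: C₁ / (r − g) = £2,900.00 / (0.074 − 0.059) = £193,333.3333
Discount to today: PV = £193,333.3333 / (1 + 0.074)^6 = £193,333.3333 / 1.534708 = £125,974.04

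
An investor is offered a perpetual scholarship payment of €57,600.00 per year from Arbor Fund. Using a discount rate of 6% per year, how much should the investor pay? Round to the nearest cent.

€960000.00

Level perpetuity: PV = C / r = €57,600.00 / 0.06 = €960,000.00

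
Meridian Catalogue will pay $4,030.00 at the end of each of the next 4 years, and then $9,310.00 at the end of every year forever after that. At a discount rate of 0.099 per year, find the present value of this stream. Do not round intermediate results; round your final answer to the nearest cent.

$77267.22

PV of 4-year annuity: $4,030.00 × [1 − (1+0.099)^−4] / 0.099 = 12802.25993
Perpetuity value at year 4: $9,310.00 / 0.099 = 94040.40404
PV of perpetuity: 94040.40404 / (1+0.099)^4 = 64464.95988
Total PV = 12802.25993 + 64464.95988 = 77267.21981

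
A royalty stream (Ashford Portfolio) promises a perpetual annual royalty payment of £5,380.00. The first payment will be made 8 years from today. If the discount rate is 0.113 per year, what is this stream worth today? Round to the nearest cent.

Value at end of year 7: C / r = £5,380.00 / 0.113 = £47,610.6195
Discount to today: PV = £47,610.6195 / (1 + 0.113)^7 = £47,610.6195 / 2.115759 = £22,502.86

£22502.86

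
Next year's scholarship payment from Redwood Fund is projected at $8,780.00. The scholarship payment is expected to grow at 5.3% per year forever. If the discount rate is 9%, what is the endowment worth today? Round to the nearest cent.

Growing perpetuity: P = D₁ / (r − g) = $8,780.0000 / (0.09 − 0.053) = $237,297.30

$237297.30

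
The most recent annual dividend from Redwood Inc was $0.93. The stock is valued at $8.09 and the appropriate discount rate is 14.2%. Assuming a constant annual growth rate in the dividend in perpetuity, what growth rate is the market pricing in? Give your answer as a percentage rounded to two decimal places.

2.43%

P = D₀(1+g)/(r−g) ⇒ P(r−g) = D₀(1+g) ⇒ g(P+D₀) = P·r − D₀
g = (P·r − D₀)/(P + D₀) = ($8.09×0.142 − $0.93) / ($8.09 + $0.93) = 0.024255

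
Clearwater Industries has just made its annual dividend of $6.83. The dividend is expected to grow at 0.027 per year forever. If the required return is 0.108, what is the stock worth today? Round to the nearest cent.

D₁ = D₀ × (1 + g) = $6.83 × 1.027 = $7.0144
Growing perpetuity: P = D₁ / (r − g) = $7.0144 / (0.108 − 0.027) = $86.60

$86.60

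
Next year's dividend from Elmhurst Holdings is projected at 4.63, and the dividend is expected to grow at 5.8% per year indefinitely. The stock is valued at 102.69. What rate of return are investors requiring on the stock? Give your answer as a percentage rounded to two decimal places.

10.31%

P = D₁/(r − g) ⇒ r = D₁/P + g = 4.6300/102.69 + 0.058 = 0.045087 + 0.058 = 0.103087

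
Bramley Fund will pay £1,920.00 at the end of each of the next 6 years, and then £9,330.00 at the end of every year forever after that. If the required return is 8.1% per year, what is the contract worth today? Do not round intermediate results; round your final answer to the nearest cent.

PV of 6-year annuity: £1,920.00 × [1 − (1+0.081)^−6] / 0.081 = 8849.06661
Perpetuity value at year 6: £9,330.00 / 0.081 = 115185.18519
PV of perpetuity: 115185.18519 / (1+0.081)^6 = 72184.25211
Total PV = 8849.06661 + 72184.25211 = 81033.31872

£81033.32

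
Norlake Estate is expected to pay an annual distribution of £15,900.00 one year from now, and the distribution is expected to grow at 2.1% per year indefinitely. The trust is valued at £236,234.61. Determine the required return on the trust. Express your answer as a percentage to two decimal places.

P = D₁/(r − g) ⇒ r = D₁/P + g = £15,900.0000/£236,234.61 + 0.021 = 0.067306 + 0.021 = 0.088306

8.83%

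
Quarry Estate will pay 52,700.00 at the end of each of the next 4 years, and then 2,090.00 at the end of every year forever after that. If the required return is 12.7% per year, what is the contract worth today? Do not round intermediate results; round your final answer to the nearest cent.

PV of 4-year annuity: 52,700.00 × [1 − (1+0.127)^−4] / 0.127 = 157736.78240
Perpetuity value at year 4: 2,090.00 / 0.127 = 16456.69291
PV of perpetuity: 16456.69291 / (1+0.127)^4 = 10201.09756
Total PV = 157736.78240 + 10201.09756 = 167937.87995

167937.88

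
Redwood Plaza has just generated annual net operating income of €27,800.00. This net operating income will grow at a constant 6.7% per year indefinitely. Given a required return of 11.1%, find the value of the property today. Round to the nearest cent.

€674150.00

D₁ = D₀ × (1 + g) = €27,800.00 × 1.067 = €29,662.6000
Growing perpetuity: P = D₁ / (r − g) = €29,662.6000 / (0.111 − 0.067) = €674,150.00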